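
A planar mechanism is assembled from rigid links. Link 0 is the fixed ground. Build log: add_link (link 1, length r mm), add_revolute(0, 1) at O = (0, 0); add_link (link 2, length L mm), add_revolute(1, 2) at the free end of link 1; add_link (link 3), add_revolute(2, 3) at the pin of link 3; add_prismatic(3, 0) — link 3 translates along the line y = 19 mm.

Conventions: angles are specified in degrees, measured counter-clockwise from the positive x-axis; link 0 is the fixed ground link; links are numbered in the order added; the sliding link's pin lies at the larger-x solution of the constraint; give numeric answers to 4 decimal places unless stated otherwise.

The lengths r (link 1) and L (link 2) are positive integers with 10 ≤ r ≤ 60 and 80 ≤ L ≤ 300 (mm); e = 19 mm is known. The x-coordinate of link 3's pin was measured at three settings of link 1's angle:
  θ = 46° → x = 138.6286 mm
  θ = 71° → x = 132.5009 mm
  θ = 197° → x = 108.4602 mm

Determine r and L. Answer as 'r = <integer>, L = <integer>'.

constraint per measurement: (x − r cos θ)² + (r sin θ − e)² = L²
subtracting the θ₁ and θ₂ equations cancels the r² and L² terms:
r = (x₁² − x₂²) / (2[(x₁cos θ₁ + e sin θ₁) − (x₂cos θ₂ + e sin θ₂)]) = 17.0002 → r = 17
L² = (x₁ − r cos θ₁)² + (r sin θ₁ − e)² = 16129.0116 → L = 127.0000 → L = 127
check at θ₃=197°: x = 108.4602 (printed 108.4602) ✓

r = 17, L = 127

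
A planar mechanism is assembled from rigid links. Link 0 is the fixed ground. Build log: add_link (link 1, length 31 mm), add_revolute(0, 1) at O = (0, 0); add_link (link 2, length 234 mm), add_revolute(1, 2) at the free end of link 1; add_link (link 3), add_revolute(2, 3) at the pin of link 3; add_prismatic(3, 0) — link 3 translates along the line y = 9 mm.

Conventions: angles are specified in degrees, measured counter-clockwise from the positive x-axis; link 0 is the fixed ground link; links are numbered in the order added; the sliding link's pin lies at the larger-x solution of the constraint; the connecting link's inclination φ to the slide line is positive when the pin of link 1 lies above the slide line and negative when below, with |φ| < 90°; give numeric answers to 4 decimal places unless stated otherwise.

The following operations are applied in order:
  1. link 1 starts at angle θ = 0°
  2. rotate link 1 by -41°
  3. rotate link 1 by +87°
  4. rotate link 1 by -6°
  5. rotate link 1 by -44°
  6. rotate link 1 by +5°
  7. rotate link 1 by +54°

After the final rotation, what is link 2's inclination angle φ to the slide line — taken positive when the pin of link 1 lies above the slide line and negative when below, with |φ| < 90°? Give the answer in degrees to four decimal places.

geometry: r = 31 mm, L = 234 mm, e = 9 mm; θ starts at 0°
rotate link 1 by -41°: θ ← 0° -41° = -41°
rotate link 1 by +87°: θ ← -41° +87° = 46°
rotate link 1 by -6°: θ ← 46° -6° = 40°
rotate link 1 by -44°: θ ← 40° -44° = -4°
rotate link 1 by +5°: θ ← -4° +5° = 1°
rotate link 1 by +54°: θ ← 1° +54° = 55°
h = r sin θ − e = 25.393713 − 9 = 16.393713
sin φ = h / L = 16.393713 / 234 = 0.07005860
φ = arcsin(0.07005860) = 4.017353°

4.0174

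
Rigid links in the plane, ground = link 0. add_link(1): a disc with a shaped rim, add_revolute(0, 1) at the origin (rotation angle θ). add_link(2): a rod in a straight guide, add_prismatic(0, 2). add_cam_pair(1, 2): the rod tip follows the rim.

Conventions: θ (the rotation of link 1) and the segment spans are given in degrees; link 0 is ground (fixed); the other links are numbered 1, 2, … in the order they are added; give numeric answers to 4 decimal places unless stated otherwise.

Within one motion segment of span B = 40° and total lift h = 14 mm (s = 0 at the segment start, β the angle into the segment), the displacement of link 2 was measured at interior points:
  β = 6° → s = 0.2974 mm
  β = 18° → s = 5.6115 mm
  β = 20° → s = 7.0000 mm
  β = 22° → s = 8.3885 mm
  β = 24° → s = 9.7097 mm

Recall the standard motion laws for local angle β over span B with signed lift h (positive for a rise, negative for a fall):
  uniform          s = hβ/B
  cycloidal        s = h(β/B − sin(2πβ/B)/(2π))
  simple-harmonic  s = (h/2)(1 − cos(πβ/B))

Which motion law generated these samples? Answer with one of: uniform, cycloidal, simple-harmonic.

candidates at β/B = r: uniform s = h·r (linear in β); cycloidal s = h·(r − sin(2πr)/(2π)); simple-harmonic s = (h/2)(1 − cos(πr))
β=6°: printed 0.2974 | uniform 2.1000, cycloidal 0.2974, simple-harmonic 0.7630
β=18°: printed 5.6115 | uniform 6.3000, cycloidal 5.6115, simple-harmonic 5.9050
β=20°: printed 7.0000 | uniform 7.0000, cycloidal 7.0000, simple-harmonic 7.0000
β=22°: printed 8.3885 | uniform 7.7000, cycloidal 8.3885, simple-harmonic 8.0950
β=24°: printed 9.7097 | uniform 8.4000, cycloidal 9.7097, simple-harmonic 9.1631
only one law matches every sample → cycloidal

cycloidal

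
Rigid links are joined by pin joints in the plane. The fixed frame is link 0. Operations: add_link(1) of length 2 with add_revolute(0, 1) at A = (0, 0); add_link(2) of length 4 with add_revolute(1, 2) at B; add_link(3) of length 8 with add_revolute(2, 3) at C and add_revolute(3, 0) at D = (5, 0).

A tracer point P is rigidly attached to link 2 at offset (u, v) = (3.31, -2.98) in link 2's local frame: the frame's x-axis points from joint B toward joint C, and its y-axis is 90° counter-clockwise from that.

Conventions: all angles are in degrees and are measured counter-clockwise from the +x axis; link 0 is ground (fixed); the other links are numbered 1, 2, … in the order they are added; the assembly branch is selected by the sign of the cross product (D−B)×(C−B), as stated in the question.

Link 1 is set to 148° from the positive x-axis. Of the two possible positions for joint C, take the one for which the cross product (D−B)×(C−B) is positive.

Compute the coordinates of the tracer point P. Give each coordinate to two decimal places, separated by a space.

A=(0,0), D=(5.00,0)
B = A + 2.00·(cos148°, sin148°) = (-1.6961, 1.0598)
|BD| = 6.7795
circle(B,4.00) ∩ circle(D,8.00): a=-0.1504, h=3.9972
  candidates: C₊=(-1.2197,5.0314) cross=27.099; C₋=(-2.4695,-2.8647) cross=-27.099
  branch + wants cross > 0 → take C=(-1.2197,5.0314) (cross=27.099)
ex = (C−B)/|BC| = (0.1191,0.9929); ey = (-0.9929,0.1191)
P = B + 3.31·ex + -2.98·ey = (1.6569,3.9914)

1.66 3.99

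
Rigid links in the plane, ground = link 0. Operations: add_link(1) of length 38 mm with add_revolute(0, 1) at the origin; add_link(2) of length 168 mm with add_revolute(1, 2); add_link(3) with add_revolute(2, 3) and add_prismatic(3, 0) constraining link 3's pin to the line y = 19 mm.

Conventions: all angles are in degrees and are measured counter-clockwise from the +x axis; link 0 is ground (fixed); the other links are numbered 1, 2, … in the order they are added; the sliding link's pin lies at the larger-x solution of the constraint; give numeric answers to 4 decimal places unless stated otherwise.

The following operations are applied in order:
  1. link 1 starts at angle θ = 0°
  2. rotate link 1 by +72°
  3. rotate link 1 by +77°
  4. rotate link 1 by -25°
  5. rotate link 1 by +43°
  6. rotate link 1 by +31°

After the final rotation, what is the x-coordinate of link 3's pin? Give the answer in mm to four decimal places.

geometry: r = 38 mm, L = 168 mm, e = 19 mm; θ starts at 0°
rotate link 1 by +72°: θ ← 0° +72° = 72°
rotate link 1 by +77°: θ ← 72° +77° = 149°
rotate link 1 by -25°: θ ← 149° -25° = 124°
rotate link 1 by +43°: θ ← 124° +43° = 167°
rotate link 1 by +31°: θ ← 167° +31° = 198°
crank pin P = (r cos θ, r sin θ) = (-36.140148, -11.742646)
h = r sin θ − e = -11.742646 − 19 = -30.742646
x = r cos θ + √(L² − h²) = -36.140148 + 165.163221 = 129.023074

129.0231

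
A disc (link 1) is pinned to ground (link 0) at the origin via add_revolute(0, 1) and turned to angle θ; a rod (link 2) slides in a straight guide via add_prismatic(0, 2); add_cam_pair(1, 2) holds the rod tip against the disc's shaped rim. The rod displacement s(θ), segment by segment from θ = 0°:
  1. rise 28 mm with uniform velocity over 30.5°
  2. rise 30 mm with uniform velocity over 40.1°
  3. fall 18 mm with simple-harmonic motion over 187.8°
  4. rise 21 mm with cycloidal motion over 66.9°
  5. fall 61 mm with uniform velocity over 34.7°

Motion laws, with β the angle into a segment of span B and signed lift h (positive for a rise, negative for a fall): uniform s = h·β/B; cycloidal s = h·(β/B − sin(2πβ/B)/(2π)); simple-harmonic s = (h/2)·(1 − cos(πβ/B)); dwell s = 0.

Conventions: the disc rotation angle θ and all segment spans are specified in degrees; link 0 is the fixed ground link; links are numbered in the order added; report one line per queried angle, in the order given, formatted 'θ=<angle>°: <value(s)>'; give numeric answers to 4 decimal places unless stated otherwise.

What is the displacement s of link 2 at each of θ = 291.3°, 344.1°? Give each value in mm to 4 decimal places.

segment 1 (0° to 30.5°, uniform, h = 28) is passed completely: s = 0.0000 + (28) = 28.0000
segment 2 (30.5° to 70.6°, uniform, h = 30) is passed completely: s = 28.0000 + (30) = 58.0000
segment 3 (70.6° to 258.4°, simple-harmonic, h = -18) is passed completely: s = 58.0000 + (-18) = 40.0000
θ = 291.3° falls in segment 4 (258.4° to 325.3°, cycloidal, h = 21): β = 291.3 − 258.4 = 32.9°, B = 66.9°; Δs = 21·(0.4918 − sin(2π·0.4918)/(2π)) = 10.1548; s = 40.0000 + 10.1548 = 50.1548
segment 4 (258.4° to 325.3°, cycloidal, h = 21) is passed completely: s = 40.0000 + (21) = 61.0000
θ = 344.1° falls in segment 5 (325.3° to 360°, uniform, h = -61): β = 344.1 − 325.3 = 18.8°, B = 34.7°; Δs = -61·18.8/34.7 = -33.0490; s = 61.0000 − 33.0490 = 27.9510

θ=291.3°: 50.1548
θ=344.1°: 27.9510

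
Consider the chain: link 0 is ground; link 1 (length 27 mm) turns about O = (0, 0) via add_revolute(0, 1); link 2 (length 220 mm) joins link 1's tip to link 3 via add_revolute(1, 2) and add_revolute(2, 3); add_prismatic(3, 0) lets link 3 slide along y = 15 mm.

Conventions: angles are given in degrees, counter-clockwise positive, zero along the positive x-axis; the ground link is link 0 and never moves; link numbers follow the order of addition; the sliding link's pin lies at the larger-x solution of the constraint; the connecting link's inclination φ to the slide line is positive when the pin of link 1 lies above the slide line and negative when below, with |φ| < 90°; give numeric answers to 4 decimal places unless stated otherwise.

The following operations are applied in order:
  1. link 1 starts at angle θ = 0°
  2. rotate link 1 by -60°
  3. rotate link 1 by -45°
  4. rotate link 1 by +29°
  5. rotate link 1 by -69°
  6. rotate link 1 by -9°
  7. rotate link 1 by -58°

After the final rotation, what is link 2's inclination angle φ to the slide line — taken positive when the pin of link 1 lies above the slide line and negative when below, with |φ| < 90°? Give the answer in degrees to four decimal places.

geometry: r = 27 mm, L = 220 mm, e = 15 mm; θ starts at 0°
rotate link 1 by -60°: θ ← 0° -60° = -60°
rotate link 1 by -45°: θ ← -60° -45° = -105°
rotate link 1 by +29°: θ ← -105° +29° = -76°
rotate link 1 by -69°: θ ← -76° -69° = -145°
rotate link 1 by -9°: θ ← -145° -9° = -154°
rotate link 1 by -58°: θ ← -154° -58° = -212°
h = r sin θ − e = 14.307820 − 15 = -0.692180
sin φ = h / L = -0.692180 / 220 = -0.00314627
φ = arcsin(-0.00314627) = -0.180268°

-0.1803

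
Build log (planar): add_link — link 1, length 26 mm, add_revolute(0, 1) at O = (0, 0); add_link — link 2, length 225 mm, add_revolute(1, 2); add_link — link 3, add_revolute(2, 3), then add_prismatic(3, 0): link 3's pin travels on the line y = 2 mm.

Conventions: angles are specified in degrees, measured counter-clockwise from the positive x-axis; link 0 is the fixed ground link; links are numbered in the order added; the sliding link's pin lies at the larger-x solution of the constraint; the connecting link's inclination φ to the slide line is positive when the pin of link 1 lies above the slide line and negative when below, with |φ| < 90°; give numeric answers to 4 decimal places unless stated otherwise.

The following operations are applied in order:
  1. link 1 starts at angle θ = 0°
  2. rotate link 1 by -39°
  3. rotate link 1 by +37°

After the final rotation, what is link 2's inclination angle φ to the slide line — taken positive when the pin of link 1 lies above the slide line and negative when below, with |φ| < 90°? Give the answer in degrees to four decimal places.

geometry: r = 26 mm, L = 225 mm, e = 2 mm; θ starts at 0°
rotate link 1 by -39°: θ ← 0° -39° = -39°
rotate link 1 by +37°: θ ← -39° +37° = -2°
h = r sin θ − e = -0.907387 − 2 = -2.907387
sin φ = h / L = -2.907387 / 225 = -0.01292172
φ = arcsin(-0.01292172) = -0.740381°

-0.7404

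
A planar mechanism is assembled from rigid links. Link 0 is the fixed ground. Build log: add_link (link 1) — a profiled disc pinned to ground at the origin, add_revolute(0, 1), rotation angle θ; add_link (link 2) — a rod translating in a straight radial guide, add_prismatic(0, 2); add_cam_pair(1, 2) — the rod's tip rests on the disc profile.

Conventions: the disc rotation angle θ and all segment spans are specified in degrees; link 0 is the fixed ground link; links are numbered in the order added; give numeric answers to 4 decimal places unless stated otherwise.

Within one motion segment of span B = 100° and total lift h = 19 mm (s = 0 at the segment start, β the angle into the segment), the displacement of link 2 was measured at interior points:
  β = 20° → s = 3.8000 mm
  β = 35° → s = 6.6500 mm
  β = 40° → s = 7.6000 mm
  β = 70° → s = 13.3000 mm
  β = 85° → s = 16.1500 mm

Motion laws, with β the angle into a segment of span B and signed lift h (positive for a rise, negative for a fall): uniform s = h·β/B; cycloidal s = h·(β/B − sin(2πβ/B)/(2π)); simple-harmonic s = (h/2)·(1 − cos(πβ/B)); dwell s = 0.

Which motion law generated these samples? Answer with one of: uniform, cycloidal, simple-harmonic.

candidates at β/B = r: uniform s = h·r (linear in β); cycloidal s = h·(r − sin(2πr)/(2π)); simple-harmonic s = (h/2)(1 − cos(πr))
β=20°: printed 3.8000 | uniform 3.8000, cycloidal 0.9241, simple-harmonic 1.8143
β=35°: printed 6.6500 | uniform 6.6500, cycloidal 4.2036, simple-harmonic 5.1871
β=40°: printed 7.6000 | uniform 7.6000, cycloidal 5.8226, simple-harmonic 6.5643
β=70°: printed 13.3000 | uniform 13.3000, cycloidal 16.1759, simple-harmonic 15.0840
β=85°: printed 16.1500 | uniform 16.1500, cycloidal 18.5964, simple-harmonic 17.9646
only one law matches every sample → uniform

uniform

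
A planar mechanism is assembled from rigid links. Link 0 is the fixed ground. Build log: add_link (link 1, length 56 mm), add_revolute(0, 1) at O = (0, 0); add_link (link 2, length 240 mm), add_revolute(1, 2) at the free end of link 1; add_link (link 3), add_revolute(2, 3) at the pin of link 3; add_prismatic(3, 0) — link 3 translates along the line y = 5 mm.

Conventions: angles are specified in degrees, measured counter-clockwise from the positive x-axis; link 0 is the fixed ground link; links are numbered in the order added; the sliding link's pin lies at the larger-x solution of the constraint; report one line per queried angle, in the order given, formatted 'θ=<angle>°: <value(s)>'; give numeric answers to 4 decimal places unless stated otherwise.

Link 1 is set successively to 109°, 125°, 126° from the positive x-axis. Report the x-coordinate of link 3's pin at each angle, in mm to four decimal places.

geometry: r = 56 mm, L = 240 mm, e = 5 mm
θ=109°: crank pin P = (r cos θ, r sin θ) = (-18.231817, 52.949040)
θ=109°: h = r sin θ − e = 52.949040 − 5 = 47.949040
θ=109°: x = r cos θ + √(L² − h²) = -18.231817 + 235.161412 = 216.929595
θ=125°: crank pin P = (r cos θ, r sin θ) = (-32.120280, 45.872514)
θ=125°: h = r sin θ − e = 45.872514 − 5 = 40.872514
θ=125°: x = r cos θ + √(L² − h²) = -32.120280 + 236.494054 = 204.373774
θ=126°: crank pin P = (r cos θ, r sin θ) = (-32.915974, 45.304952)
θ=126°: h = r sin θ − e = 45.304952 − 5 = 40.304952
θ=126°: x = r cos θ + √(L² − h²) = -32.915974 + 236.591443 = 203.675469

θ=109°: 216.9296
θ=125°: 204.3738
θ=126°: 203.6755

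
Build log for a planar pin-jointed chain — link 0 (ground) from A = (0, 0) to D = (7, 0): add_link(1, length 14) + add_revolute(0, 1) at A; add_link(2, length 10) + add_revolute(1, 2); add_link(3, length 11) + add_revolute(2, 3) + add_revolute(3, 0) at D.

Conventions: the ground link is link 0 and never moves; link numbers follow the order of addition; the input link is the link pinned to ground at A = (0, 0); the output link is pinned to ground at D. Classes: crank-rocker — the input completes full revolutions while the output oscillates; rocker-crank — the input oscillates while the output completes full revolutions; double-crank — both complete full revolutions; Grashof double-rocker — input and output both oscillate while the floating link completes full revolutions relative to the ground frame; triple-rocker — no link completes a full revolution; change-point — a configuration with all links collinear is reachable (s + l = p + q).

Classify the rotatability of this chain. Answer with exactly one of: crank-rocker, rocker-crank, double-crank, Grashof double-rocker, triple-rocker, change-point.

lengths: ground=7, input=14, coupler=10, output=11
sorted: s=7 (shortest), l=14 (longest), p+q=21
s + l = 21 vs p + q = 21
s + l = p + q → change-point (collinear configuration reachable)

change-point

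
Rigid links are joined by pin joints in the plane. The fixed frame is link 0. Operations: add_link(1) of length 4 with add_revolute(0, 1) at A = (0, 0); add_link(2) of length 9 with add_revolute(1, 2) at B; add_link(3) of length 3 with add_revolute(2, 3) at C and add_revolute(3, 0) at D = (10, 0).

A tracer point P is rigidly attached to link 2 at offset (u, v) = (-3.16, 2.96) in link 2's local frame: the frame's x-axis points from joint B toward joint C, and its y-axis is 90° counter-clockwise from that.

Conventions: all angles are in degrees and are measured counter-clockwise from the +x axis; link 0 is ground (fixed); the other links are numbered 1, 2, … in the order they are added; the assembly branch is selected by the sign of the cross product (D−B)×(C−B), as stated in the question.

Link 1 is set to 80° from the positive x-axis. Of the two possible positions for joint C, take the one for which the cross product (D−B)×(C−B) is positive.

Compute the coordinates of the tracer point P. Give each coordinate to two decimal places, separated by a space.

A=(0,0), D=(10.00,0)
B = A + 4.00·(cos80°, sin80°) = (0.6946, 3.9392)
|BD| = 10.1049
circle(B,9.00) ∩ circle(D,3.00): a=8.6151, h=2.6039
  candidates: C₊=(9.6432,2.9787) cross=26.313; C₋=(7.6130,-1.8172) cross=-26.313
  branch + wants cross > 0 → take C=(9.6432,2.9787) (cross=26.313)
ex = (C−B)/|BC| = (0.9943,-0.1067); ey = (0.1067,0.9943)
P = B + -3.16·ex + 2.96·ey = (-2.1315,7.2196)

-2.13 7.22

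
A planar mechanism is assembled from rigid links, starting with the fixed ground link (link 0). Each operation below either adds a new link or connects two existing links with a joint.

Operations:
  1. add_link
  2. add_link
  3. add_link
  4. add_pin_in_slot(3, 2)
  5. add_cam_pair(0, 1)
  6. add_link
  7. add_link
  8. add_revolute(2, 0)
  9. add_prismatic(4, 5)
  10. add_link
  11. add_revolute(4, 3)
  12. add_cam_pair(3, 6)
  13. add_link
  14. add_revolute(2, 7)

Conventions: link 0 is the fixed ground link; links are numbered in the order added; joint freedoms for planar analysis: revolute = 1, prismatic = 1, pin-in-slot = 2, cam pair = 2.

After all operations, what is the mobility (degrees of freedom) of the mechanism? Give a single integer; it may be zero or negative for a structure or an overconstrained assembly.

L=1 J1=0 J2=0
add link → L=2 J1=0 J2=0
add link → L=3 J1=0 J2=0
add link → L=4 J1=0 J2=0
PS@3,2 dof=2 J2 → L=4 J1=0 J2=1
C@0,1 dof=2 J2 → L=4 J1=0 J2=2
add link → L=5 J1=0 J2=2
add link → L=6 J1=0 J2=2
R@2,0 dof=1 J1 → L=6 J1=1 J2=2
P@4,5 dof=1 J1 → L=6 J1=2 J2=2
add link → L=7 J1=2 J2=2
R@4,3 dof=1 J1 → L=7 J1=3 J2=2
C@3,6 dof=2 J2 → L=7 J1=3 J2=3
add link → L=8 J1=3 J2=3
R@2,7 dof=1 J1 → L=8 J1=4 J2=3
M=3(L−1)−2J1−J2=3·7−2·4−3=10

M = 10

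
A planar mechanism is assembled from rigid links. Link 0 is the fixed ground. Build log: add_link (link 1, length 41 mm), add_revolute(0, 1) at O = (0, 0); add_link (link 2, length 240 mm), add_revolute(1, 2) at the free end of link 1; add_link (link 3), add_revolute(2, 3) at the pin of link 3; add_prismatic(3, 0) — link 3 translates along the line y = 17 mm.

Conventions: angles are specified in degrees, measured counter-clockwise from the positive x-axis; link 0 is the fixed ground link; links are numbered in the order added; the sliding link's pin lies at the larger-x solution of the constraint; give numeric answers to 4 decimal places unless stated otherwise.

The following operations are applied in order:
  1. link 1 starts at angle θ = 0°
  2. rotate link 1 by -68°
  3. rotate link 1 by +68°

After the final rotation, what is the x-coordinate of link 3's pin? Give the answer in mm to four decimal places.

geometry: r = 41 mm, L = 240 mm, e = 17 mm; θ starts at 0°
rotate link 1 by -68°: θ ← 0° -68° = -68°
rotate link 1 by +68°: θ ← -68° +68° = 0°
crank pin P = (r cos θ, r sin θ) = (41.000000, 0.000000)
h = r sin θ − e = 0.000000 − 17 = -17.000000
x = r cos θ + √(L² − h²) = 41.000000 + 239.397160 = 280.397160

280.3972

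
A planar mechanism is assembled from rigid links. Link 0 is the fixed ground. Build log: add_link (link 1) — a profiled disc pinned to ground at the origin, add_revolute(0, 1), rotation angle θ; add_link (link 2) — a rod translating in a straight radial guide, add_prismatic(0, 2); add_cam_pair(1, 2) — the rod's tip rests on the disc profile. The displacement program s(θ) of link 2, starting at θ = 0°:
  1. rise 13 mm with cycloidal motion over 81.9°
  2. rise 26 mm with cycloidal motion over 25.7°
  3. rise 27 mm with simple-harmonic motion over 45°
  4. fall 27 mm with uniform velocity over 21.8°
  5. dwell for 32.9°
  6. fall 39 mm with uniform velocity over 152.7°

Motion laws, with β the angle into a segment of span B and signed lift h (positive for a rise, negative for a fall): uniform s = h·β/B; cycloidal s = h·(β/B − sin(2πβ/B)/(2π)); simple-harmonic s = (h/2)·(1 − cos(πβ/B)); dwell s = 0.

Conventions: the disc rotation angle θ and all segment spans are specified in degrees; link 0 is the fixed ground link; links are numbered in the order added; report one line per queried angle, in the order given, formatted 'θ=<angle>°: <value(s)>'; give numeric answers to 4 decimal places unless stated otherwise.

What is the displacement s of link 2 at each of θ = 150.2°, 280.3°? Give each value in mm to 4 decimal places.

seg 1 [0°–81.9°] cycloidal, h=13: full span → s += 13 → s = 13.0000
seg 2 [81.9°–107.6°] cycloidal, h=26: full span → s += 26 → s = 39.0000
seg 3 [107.6°–152.6°] simple-harmonic, h=27: θ=150.2° here. β=42.6, B=45. 27/2·(1 − cos(π·0.9467)) = 26.8109 → s = 65.8109
seg 3 [107.6°–152.6°] simple-harmonic, h=27: full span → s += 27 → s = 66.0000
seg 4 [152.6°–174.4°] uniform, h=-27: full span → s += -27 → s = 39.0000
seg 5 [174.4°–207.3°] dwell: s stays 39.0000
seg 6 [207.3°–360°] uniform, h=-39: θ=280.3° here. β=73, B=152.7. -39·73/152.7 = -18.6444 → s = 20.3556

θ=150.2°: 65.8109
θ=280.3°: 20.3556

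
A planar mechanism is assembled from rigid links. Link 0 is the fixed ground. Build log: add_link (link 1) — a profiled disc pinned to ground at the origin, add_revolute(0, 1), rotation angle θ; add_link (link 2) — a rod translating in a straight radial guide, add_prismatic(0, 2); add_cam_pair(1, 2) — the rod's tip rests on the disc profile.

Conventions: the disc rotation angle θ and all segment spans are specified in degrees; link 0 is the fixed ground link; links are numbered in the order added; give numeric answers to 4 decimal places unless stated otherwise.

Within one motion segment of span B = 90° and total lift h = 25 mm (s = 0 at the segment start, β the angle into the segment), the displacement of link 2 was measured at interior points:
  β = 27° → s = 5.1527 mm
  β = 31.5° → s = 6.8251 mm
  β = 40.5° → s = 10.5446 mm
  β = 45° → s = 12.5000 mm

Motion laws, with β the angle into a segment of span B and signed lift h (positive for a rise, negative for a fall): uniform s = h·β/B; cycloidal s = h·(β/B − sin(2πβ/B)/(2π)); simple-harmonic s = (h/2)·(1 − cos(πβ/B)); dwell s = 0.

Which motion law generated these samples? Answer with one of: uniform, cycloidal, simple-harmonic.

candidates at β/B = r: uniform s = h·r (linear in β); cycloidal s = h·(r − sin(2πr)/(2π)); simple-harmonic s = (h/2)(1 − cos(πr))
β=27°: printed 5.1527 | uniform 7.5000, cycloidal 3.7159, simple-harmonic 5.1527
β=31.5°: printed 6.8251 | uniform 8.7500, cycloidal 5.5310, simple-harmonic 6.8251
β=40.5°: printed 10.5446 | uniform 11.2500, cycloidal 10.0205, simple-harmonic 10.5446
β=45°: printed 12.5000 | uniform 12.5000, cycloidal 12.5000, simple-harmonic 12.5000
only one law matches every sample → simple-harmonic

simple-harmonic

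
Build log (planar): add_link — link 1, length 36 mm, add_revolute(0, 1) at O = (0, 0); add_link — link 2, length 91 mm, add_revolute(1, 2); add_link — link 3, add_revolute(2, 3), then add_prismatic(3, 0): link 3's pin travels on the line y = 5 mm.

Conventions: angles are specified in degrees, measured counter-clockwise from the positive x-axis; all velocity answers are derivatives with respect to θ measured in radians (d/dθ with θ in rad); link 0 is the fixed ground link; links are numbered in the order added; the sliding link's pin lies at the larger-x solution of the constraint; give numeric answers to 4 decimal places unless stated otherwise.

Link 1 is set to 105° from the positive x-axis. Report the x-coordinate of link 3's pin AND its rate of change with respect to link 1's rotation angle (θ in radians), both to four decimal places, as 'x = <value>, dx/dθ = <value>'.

geometry: r = 36 mm, L = 91 mm, e = 5 mm
crank pin P = (r cos θ, r sin θ) = (-9.317486, 34.773330)
h = r sin θ − e = 34.773330 − 5 = 29.773330
x = r cos θ + √(L² − h²) = -9.317486 + 85.991563 = 76.674077
dx/dθ = −r sin θ − h·r cos θ/√(L² − h²) (θ in radians; h = 29.773330) = -31.547286

x = 76.6741, dx/dθ = -31.5473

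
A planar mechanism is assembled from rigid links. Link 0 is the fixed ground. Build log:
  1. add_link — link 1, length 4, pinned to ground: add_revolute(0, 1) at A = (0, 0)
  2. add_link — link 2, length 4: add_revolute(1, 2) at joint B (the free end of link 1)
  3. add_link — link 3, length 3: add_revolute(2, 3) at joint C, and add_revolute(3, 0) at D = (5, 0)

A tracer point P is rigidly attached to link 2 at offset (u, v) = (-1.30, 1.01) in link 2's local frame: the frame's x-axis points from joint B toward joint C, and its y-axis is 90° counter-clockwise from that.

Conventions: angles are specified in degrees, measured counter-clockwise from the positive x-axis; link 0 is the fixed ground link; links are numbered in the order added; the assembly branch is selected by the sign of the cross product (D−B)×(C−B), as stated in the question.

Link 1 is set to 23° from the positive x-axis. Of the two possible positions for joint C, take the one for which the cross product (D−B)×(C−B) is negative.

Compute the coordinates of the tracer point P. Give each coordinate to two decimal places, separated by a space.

A=(0,0), D=(5.00,0)
B = A + 4.00·(cos23°, sin23°) = (3.6820, 1.5629)
|BD| = 2.0445
circle(B,4.00) ∩ circle(D,3.00): a=2.7342, h=2.9196
  candidates: C₊=(7.6766,1.3549) cross=5.969; C₋=(3.2127,-2.4094) cross=-5.969
  branch - wants cross < 0 → take C=(3.2127,-2.4094) (cross=-5.969)
ex = (C−B)/|BC| = (-0.1173,-0.9931); ey = (0.9931,-0.1173)
P = B + -1.30·ex + 1.01·ey = (4.8376,2.7354)

4.84 2.74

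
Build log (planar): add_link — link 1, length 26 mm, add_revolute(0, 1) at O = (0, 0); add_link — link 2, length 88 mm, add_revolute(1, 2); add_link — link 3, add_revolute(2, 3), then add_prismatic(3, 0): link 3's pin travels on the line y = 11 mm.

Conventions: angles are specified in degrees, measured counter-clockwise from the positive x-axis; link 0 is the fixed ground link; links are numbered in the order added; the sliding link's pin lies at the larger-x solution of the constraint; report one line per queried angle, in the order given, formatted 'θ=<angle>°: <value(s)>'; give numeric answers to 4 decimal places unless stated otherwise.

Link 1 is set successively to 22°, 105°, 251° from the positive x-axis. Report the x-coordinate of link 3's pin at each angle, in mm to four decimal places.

geometry: r = 26 mm, L = 88 mm, e = 11 mm
θ=22°: crank pin P = (r cos θ, r sin θ) = (24.106780, 9.739771)
θ=22°: h = r sin θ − e = 9.739771 − 11 = -1.260229
θ=22°: x = r cos θ + √(L² − h²) = 24.106780 + 87.990976 = 112.097756
θ=105°: crank pin P = (r cos θ, r sin θ) = (-6.729295, 25.114071)
θ=105°: h = r sin θ − e = 25.114071 − 11 = 14.114071
θ=105°: x = r cos θ + √(L² − h²) = -6.729295 + 86.860768 = 80.131473
θ=251°: crank pin P = (r cos θ, r sin θ) = (-8.464772, -24.583483)
θ=251°: h = r sin θ − e = -24.583483 − 11 = -35.583483
θ=251°: x = r cos θ + √(L² − h²) = -8.464772 + 80.484879 = 72.020107

θ=22°: 112.0978
θ=105°: 80.1315
θ=251°: 72.0201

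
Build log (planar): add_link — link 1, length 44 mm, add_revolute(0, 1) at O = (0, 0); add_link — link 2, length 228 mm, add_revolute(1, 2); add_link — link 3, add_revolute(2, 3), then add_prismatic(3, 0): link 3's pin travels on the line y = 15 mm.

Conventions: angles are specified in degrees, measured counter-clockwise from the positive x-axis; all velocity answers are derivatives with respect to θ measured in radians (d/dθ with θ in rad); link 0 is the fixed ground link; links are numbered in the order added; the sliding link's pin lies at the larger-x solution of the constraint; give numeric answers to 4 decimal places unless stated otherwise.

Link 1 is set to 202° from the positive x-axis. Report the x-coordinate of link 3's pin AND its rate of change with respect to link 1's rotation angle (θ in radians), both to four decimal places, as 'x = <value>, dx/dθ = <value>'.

geometry: r = 44 mm, L = 228 mm, e = 15 mm
crank pin P = (r cos θ, r sin θ) = (-40.796090, -16.482690)
h = r sin θ − e = -16.482690 − 15 = -31.482690
x = r cos θ + √(L² − h²) = -40.796090 + 225.815943 = 185.019854
dx/dθ = −r sin θ − h·r cos θ/√(L² − h²) (θ in radians; h = -31.482690) = 10.795002

x = 185.0199, dx/dθ = 10.7950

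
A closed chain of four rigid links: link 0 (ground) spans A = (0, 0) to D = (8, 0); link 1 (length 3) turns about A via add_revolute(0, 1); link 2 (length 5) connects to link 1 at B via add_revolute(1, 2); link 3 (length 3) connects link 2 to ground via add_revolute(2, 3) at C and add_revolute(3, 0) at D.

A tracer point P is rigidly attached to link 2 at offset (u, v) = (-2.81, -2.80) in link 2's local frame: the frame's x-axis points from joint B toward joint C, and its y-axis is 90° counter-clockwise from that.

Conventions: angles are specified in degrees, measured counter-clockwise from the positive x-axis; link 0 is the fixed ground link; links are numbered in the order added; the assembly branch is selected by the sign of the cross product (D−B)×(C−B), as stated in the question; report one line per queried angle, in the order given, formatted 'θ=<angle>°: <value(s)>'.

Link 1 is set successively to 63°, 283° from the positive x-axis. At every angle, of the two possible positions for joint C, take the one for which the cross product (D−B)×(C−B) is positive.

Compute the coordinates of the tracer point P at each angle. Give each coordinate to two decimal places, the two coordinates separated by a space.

A=(0,0), D=(8.00,0)
θ=63°: B = A + 3.00·(cos63°, sin63°) = (1.3620, 2.6730)
θ=63°: |BD| = 7.1560
θ=63°: circle(B,5.00) ∩ circle(D,3.00): a=4.6959, h=1.7170
θ=63°:   candidates: C₊=(6.3594,2.5116) cross=12.287; C₋=(5.0766,-0.6738) cross=-12.287
θ=63°:   branch + wants cross > 0 → take C=(6.3594,2.5116) (cross=12.287)
θ=63°: ex = (C−B)/|BC| = (0.9995,-0.0323); ey = (0.0323,0.9995)
θ=63°: P = B + -2.81·ex + -2.80·ey = (-1.5369,-0.0348)
θ=283°: B = A + 3.00·(cos283°, sin283°) = (0.6749, -2.9231)
θ=283°: |BD| = 7.8868
θ=283°: circle(B,5.00) ∩ circle(D,3.00): a=4.9578, h=0.6485
θ=283°:   candidates: C₊=(5.0392,-0.4833) cross=5.114; C₋=(5.5199,-1.6879) cross=-5.114
θ=283°:   branch + wants cross > 0 → take C=(5.0392,-0.4833) (cross=5.114)
θ=283°: ex = (C−B)/|BC| = (0.8729,0.4880); ey = (-0.4880,0.8729)
θ=283°: P = B + -2.81·ex + -2.80·ey = (-0.4116,-6.7383)

θ=63°: -1.54 -0.03
θ=283°: -0.41 -6.74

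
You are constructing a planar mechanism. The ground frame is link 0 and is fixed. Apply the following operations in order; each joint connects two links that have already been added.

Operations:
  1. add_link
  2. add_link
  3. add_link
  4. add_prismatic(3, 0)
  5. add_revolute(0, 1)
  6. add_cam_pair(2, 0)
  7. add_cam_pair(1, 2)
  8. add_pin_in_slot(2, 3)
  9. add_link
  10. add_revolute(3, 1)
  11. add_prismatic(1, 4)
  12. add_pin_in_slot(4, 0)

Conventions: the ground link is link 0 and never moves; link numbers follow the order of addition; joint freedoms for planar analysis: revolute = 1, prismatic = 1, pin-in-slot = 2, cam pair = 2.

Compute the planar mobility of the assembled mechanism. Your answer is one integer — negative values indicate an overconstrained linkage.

link 0 = ground. State L|J1|J2 = 1|0|0
+link1  2|0|0
+link2  3|0|0
+link3  4|0|0
P(3,0) f=1→J1  4|1|0
R(0,1) f=1→J1  4|2|0
C(2,0) f=2→J2  4|2|1
C(1,2) f=2→J2  4|2|2
PS(2,3) f=2→J2  4|2|3
+link4  5|2|3
R(3,1) f=1→J1  5|3|3
P(1,4) f=1→J1  5|4|3
PS(4,0) f=2→J2  5|4|4
M = 3(5−1)−2·4−4 = 12−8−4 = 0

M = 0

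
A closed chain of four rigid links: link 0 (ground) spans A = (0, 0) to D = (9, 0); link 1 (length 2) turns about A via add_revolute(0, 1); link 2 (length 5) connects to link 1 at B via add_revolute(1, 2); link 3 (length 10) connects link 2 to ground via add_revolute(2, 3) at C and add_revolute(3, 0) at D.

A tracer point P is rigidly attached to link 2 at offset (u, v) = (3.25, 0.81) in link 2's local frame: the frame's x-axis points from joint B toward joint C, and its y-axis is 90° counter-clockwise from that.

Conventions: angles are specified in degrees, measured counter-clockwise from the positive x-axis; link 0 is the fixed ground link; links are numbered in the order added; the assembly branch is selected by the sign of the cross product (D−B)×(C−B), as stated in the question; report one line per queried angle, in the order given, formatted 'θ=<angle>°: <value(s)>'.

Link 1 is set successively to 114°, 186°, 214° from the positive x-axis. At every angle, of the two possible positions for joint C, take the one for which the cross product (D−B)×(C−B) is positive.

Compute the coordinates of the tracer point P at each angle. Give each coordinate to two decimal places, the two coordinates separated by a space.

A=(0,0), D=(9.00,0)
θ=114°: B = A + 2.00·(cos114°, sin114°) = (-0.8135, 1.8271)
θ=114°: |BD| = 9.9821
θ=114°: circle(B,5.00) ∩ circle(D,10.00): a=1.2343, h=4.8452
θ=114°:   candidates: C₊=(1.2869,6.3646) cross=48.366; C₋=(-0.4868,-3.1622) cross=-48.366
θ=114°:   branch + wants cross > 0 → take C=(1.2869,6.3646) (cross=48.366)
θ=114°: ex = (C−B)/|BC| = (0.4201,0.9075); ey = (-0.9075,0.4201)
θ=114°: P = B + 3.25·ex + 0.81·ey = (-0.1833,5.1167)
θ=186°: B = A + 2.00·(cos186°, sin186°) = (-1.9890, -0.2091)
θ=186°: |BD| = 10.9910
θ=186°: circle(B,5.00) ∩ circle(D,10.00): a=2.0836, h=4.5452
θ=186°:   candidates: C₊=(0.0078,4.3749) cross=49.956; C₋=(0.1807,-4.7138) cross=-49.956
θ=186°:   branch + wants cross > 0 → take C=(0.0078,4.3749) (cross=49.956)
θ=186°: ex = (C−B)/|BC| = (0.3994,0.9168); ey = (-0.9168,0.3994)
θ=186°: P = B + 3.25·ex + 0.81·ey = (-1.4337,3.0940)
θ=214°: B = A + 2.00·(cos214°, sin214°) = (-1.6581, -1.1184)
θ=214°: |BD| = 10.7166
θ=214°: circle(B,5.00) ∩ circle(D,10.00): a=1.8590, h=4.6415
θ=214°:   candidates: C₊=(-0.2936,3.6918) cross=49.742; C₋=(0.6752,-5.5406) cross=-49.742
θ=214°:   branch + wants cross > 0 → take C=(-0.2936,3.6918) (cross=49.742)
θ=214°: ex = (C−B)/|BC| = (0.2729,0.9620); ey = (-0.9620,0.2729)
θ=214°: P = B + 3.25·ex + 0.81·ey = (-1.5504,2.2293)

θ=114°: -0.18 5.12
θ=186°: -1.43 3.09
θ=214°: -1.55 2.23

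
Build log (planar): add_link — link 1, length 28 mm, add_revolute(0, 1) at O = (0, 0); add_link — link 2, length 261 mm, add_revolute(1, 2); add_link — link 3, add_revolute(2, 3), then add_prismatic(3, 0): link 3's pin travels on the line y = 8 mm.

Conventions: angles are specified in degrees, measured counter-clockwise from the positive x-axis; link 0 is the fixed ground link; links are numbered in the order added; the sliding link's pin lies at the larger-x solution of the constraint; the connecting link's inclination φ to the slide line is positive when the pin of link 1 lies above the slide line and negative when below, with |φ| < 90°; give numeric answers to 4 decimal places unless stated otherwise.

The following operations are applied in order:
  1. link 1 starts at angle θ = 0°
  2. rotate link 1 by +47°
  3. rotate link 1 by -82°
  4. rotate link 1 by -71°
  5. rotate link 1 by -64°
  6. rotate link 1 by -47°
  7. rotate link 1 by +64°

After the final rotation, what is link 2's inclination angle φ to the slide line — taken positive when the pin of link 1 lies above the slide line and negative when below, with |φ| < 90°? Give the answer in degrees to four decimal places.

geometry: r = 28 mm, L = 261 mm, e = 8 mm; θ starts at 0°
rotate link 1 by +47°: θ ← 0° +47° = 47°
rotate link 1 by -82°: θ ← 47° -82° = -35°
rotate link 1 by -71°: θ ← -35° -71° = -106°
rotate link 1 by -64°: θ ← -106° -64° = -170°
rotate link 1 by -47°: θ ← -170° -47° = -217°
rotate link 1 by +64°: θ ← -217° +64° = -153°
h = r sin θ − e = -12.711734 − 8 = -20.711734
sin φ = h / L = -20.711734 / 261 = -0.07935530
φ = arcsin(-0.07935530) = -4.551509°

-4.5515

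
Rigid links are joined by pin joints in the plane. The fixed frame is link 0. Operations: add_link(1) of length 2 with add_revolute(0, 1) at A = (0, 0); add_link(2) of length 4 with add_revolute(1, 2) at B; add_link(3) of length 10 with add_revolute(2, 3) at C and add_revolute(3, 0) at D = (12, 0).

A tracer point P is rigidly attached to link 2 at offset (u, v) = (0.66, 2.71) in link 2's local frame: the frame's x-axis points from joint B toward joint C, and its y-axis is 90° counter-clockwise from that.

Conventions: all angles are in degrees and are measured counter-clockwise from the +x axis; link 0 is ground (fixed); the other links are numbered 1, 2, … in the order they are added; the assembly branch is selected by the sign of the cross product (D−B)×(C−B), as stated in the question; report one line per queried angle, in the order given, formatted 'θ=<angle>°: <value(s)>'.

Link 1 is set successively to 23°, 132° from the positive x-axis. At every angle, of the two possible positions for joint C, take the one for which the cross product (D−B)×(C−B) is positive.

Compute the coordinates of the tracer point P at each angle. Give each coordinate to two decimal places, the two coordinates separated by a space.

A=(0,0), D=(12.00,0)
θ=23°: B = A + 2.00·(cos23°, sin23°) = (1.8410, 0.7815)
θ=23°: |BD| = 10.1890
θ=23°: circle(B,4.00) ∩ circle(D,10.00): a=0.9724, h=3.8800
θ=23°:   candidates: C₊=(3.1081,4.5755) cross=39.533; C₋=(2.5130,-3.1617) cross=-39.533
θ=23°:   branch + wants cross > 0 → take C=(3.1081,4.5755) (cross=39.533)
θ=23°: ex = (C−B)/|BC| = (0.3168,0.9485); ey = (-0.9485,0.3168)
θ=23°: P = B + 0.66·ex + 2.71·ey = (-0.5203,2.2660)
θ=132°: B = A + 2.00·(cos132°, sin132°) = (-1.3383, 1.4863)
θ=132°: |BD| = 13.4208
θ=132°: circle(B,4.00) ∩ circle(D,10.00): a=3.5809, h=1.7824
θ=132°:   candidates: C₊=(2.4180,2.8611) cross=23.921; C₋=(2.0233,-0.6817) cross=-23.921
θ=132°:   branch + wants cross > 0 → take C=(2.4180,2.8611) (cross=23.921)
θ=132°: ex = (C−B)/|BC| = (0.9391,0.3437); ey = (-0.3437,0.9391)
θ=132°: P = B + 0.66·ex + 2.71·ey = (-1.6499,4.2580)

θ=23°: -0.52 2.27
θ=132°: -1.65 4.26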